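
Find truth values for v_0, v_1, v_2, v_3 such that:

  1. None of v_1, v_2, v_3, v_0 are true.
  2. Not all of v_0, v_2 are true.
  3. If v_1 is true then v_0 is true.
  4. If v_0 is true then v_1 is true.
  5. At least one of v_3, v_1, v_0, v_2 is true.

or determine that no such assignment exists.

Case v_0 = True:
  Constraint (1) is violated (v_0=T) — contradiction.
Case v_0 = False:
  (1) forces v_1 = False.
  (1) forces v_2 = False.
  (1) forces v_3 = False.
  Constraint (5) is violated (v_3=F, v_1=F, v_0=F, v_2=F) — contradiction.
Both cases fail — unsatisfiable.

UNSATISFIABLE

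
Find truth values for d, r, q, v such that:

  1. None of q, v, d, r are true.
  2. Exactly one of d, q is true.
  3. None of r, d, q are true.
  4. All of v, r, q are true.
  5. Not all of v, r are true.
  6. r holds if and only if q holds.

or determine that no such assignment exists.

Unsatisfiable — no assignment works.

Case r = True:
  Constraint (1) is violated (r=T) — contradiction.
Case r = False:
  Constraint (4) is violated (r=F) — contradiction.
Both cases fail — unsatisfiable.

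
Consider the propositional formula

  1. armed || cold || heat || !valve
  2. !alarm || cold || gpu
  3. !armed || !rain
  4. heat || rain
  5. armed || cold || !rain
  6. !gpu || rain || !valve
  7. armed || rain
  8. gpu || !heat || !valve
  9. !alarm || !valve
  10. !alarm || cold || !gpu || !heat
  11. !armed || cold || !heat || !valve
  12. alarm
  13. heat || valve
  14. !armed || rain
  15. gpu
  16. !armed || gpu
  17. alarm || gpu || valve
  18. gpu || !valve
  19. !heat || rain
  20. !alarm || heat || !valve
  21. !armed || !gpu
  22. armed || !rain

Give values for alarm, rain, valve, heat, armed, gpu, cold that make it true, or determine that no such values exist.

Case rain = True:
  (!armed || !rain) forces armed = False.
  Clause (armed || !rain) is falsified — contradiction.
Case rain = False:
  (heat || rain) forces heat = True.
  Clause (!heat || rain) is falsified — contradiction.
Both cases fail, so the formula is unsatisfiable.

Unsatisfiable — no assignment works.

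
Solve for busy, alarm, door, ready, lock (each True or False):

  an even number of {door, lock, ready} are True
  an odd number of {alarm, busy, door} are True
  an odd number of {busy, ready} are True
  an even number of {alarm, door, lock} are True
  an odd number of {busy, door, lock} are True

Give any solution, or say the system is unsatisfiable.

busy = False; alarm = True; door = False; ready = True; lock = True

{door, lock, ready}: 2 true → even ✓
{alarm, busy, door}: 1 true → odd ✓
{busy, ready}: 1 true → odd ✓
{alarm, door, lock}: 2 true → even ✓
{busy, door, lock}: 1 true → odd ✓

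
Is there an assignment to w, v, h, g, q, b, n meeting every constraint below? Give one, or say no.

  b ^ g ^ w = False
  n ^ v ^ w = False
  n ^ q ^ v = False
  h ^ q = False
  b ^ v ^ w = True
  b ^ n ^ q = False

w = True; v = False; h = True; g = True; q = True; b = False; n = True

b ^ g ^ w = F ^ T ^ T = False ✓
n ^ v ^ w = T ^ F ^ T = False ✓
n ^ q ^ v = T ^ T ^ F = False ✓
h ^ q = T ^ T = False ✓
b ^ v ^ w = F ^ F ^ T = True ✓
b ^ n ^ q = F ^ T ^ T = False ✓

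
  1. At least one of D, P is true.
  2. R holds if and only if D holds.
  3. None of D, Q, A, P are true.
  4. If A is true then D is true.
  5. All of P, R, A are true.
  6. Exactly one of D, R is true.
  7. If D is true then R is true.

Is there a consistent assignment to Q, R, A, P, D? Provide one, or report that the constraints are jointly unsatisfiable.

The formula is unsatisfiable.

Case A = True:
  Constraint (3) is violated (A=T) — contradiction.
Case A = False:
  Constraint (5) is violated (A=F) — contradiction.
Both cases fail — unsatisfiable.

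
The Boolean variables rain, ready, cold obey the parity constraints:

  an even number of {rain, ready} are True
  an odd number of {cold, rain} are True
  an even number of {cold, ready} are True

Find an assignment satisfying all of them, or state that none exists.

UNSATISFIABLE

Adding constraints 1, 2, 3 mod 2: every variable appears an even number of times on the left, so the left side is 0.
But the right sides sum to 1 (mod 2). 0 ≠ 1 — the system is inconsistent.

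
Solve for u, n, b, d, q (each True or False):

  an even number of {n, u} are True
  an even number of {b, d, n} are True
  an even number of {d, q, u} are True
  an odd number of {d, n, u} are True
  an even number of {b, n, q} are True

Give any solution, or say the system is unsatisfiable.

u=F, n=F, b=T, d=T, q=T

{n, u}: 0 true → even ✓
{b, d, n}: 2 true → even ✓
{d, q, u}: 2 true → even ✓
{d, n, u}: 1 true → odd ✓
{b, n, q}: 2 true → even ✓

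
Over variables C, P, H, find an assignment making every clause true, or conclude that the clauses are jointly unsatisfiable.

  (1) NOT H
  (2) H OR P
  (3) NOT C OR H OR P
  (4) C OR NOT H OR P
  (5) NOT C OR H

C = False, P = True, H = False

Unit clause (NOT H) forces H = False.
In (H OR P) only P is left, so P = True.
In (NOT C OR H) only NOT C is left, so C = False.
Check each clause:
  (NOT H): NOT H holds.
  (H OR P): P holds.
  (NOT C OR H OR P): NOT C holds.
  (C OR NOT H OR P): NOT H holds.
  (NOT C OR H): NOT C holds.
All clauses satisfied.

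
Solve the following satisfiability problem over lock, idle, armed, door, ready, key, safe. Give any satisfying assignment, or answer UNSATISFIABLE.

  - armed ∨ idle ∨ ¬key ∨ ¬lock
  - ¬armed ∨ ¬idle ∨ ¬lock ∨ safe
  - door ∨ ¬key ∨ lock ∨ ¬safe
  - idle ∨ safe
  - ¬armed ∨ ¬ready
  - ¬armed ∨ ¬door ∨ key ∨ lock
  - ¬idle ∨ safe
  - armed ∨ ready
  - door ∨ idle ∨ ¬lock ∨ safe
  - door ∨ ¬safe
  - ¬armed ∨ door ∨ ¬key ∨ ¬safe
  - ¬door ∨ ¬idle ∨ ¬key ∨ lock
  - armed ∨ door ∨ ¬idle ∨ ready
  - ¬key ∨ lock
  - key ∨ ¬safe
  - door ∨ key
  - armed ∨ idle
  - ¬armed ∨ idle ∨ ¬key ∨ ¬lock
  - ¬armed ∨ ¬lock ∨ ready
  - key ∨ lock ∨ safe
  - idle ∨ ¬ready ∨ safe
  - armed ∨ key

lock = True; idle = True; armed = False; door = True; ready = True; key = True; safe = True

Set lock = True.
Try idle = False:
  (idle ∨ safe) forces safe = True.
  (door ∨ ¬safe) forces door = True.
  (key ∨ ¬safe) forces key = True.
  (armed ∨ idle ∨ ¬key ∨ ¬lock) forces armed = True.
  clause (¬armed ∨ idle ∨ ¬key ∨ ¬lock) is falsified — backtrack.
So idle = True.
  then (¬idle ∨ safe) forces safe = True.
  then (door ∨ ¬safe) forces door = True.
  then (key ∨ ¬safe) forces key = True.
Try armed = True:
  (¬armed ∨ ¬ready) forces ready = False.
  clause (¬armed ∨ ¬lock ∨ ready) is falsified — backtrack.
So armed = False.
  then (armed ∨ ready) forces ready = True.
All clauses satisfied.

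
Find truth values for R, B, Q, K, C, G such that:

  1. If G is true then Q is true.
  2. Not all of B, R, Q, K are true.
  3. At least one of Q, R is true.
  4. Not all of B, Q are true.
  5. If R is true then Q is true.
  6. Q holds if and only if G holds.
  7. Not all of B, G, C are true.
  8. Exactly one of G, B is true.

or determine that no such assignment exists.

R=T, B=F, Q=T, K=T, C=T, G=T

  (1) G=T ⇒ Q: T ✓
  (2) {B, R, Q, K}: 3/4 true — not all ✓
  (3) {Q, R}: 2 true — at least one ✓
  (4) {B, Q}: 1/2 true — not all ✓
  (5) R=T ⇒ Q: T ✓
  (6) Q=T, G=T — same ✓
  (7) {B, G, C}: 2/3 true — not all ✓
  (8) {G, B}: 1 true — exactly one ✓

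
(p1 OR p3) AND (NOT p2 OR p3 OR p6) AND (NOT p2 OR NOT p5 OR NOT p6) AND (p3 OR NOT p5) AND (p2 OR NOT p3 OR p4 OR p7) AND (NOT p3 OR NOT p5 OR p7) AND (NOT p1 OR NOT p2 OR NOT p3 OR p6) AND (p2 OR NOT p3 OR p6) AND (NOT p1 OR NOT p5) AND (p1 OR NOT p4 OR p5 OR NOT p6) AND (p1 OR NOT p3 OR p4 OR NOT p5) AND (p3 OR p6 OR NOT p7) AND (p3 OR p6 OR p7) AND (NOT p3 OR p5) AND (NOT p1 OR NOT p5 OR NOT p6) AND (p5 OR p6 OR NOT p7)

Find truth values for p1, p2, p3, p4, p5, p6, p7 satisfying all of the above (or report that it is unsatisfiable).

Set p1 = True.
  then (NOT p1 OR NOT p5) forces p5 = False.
  then (NOT p3 OR p5) forces p3 = False.
Set p2 = False.
Set p4 = True.
Try p6 = False:
  (p3 OR p6 OR NOT p7) forces p7 = False.
  clause (p3 OR p6 OR p7) is falsified — backtrack.
So p6 = True.
Set p7 = True.
All clauses satisfied.

p1: True, p2: False, p3: False, p4: True, p5: False, p6: True, p7: True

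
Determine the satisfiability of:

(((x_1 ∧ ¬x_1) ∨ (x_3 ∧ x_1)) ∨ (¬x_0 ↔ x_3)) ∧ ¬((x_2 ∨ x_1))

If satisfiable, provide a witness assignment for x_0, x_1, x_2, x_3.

x_0=F; x_1=F; x_2=F; x_3=T

  ((x_1 ∧ ¬x_1) ∨ (x_3 ∧ x_1)) ∨ (¬x_0 ↔ x_3) = True
    (x_1 ∧ ¬x_1) ∨ (x_3 ∧ x_1) = False
      x_1 ∧ ¬x_1 = False
        ¬x_1 = True
      x_3 ∧ x_1 = False
    ¬x_0 ↔ x_3 = True
      ¬x_0 = True
  ¬((x_2 ∨ x_1)) = True
    x_2 ∨ x_1 = False
Both conjuncts True, so the formula holds.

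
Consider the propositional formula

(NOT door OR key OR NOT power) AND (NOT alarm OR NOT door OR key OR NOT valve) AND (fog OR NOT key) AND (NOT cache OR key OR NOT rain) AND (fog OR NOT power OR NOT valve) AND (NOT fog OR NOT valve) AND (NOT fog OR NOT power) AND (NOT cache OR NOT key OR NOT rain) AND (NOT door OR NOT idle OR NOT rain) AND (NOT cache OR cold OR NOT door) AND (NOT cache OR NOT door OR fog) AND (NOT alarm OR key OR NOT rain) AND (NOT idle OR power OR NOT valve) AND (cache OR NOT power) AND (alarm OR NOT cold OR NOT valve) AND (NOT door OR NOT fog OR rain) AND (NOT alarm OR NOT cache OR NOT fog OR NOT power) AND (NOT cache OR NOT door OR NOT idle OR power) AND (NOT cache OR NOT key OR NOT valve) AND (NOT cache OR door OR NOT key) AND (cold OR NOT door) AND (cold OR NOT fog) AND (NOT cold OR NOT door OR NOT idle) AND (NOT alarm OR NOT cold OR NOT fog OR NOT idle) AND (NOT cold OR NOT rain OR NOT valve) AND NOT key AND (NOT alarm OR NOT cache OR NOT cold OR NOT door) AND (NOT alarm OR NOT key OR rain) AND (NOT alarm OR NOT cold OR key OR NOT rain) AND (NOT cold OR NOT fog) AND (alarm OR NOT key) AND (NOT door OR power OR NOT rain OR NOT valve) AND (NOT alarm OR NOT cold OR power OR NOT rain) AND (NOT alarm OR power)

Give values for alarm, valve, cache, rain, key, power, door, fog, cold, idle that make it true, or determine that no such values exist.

Unit clause (NOT key) forces key = False.
Set alarm = False.
Set valve = False.
Set cache = True.
  then (NOT cache OR key OR NOT rain) forces rain = False.
Set power = False.
Try door = True:
  (NOT cache OR cold OR NOT door) forces cold = True.
  (NOT cache OR NOT door OR fog) forces fog = True.
  clause (NOT door OR NOT fog OR rain) is falsified — backtrack.
So door = False.
Set fog = False.
Set cold = False.
Set idle = True.
All clauses satisfied.

alarm = False, valve = False, cache = True, rain = False, key = False, power = False, door = False, fog = False, cold = False, idle = True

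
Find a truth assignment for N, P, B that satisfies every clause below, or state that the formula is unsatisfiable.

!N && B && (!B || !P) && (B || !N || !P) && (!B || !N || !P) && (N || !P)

Unit clause (!N) forces N = False.
Unit clause (B) forces B = True.
In (!B || !P) only !P is left, so P = False.
All clauses satisfied.

N=F, P=F, B=T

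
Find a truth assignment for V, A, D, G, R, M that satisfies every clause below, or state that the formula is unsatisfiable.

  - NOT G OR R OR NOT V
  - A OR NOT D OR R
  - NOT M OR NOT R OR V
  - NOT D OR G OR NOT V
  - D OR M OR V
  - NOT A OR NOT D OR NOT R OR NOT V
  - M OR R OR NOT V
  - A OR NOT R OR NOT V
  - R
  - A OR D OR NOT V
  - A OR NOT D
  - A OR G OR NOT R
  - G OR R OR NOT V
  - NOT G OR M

V = False, A = True, D = True, G = False, R = True, M = False

Unit clause (R) forces R = True.
Set V = False.
  then (NOT M OR NOT R OR V) forces M = False.
  then (D OR M OR V) forces D = True.
  then (A OR NOT D) forces A = True.
  then (NOT G OR M) forces G = False.
All clauses satisfied.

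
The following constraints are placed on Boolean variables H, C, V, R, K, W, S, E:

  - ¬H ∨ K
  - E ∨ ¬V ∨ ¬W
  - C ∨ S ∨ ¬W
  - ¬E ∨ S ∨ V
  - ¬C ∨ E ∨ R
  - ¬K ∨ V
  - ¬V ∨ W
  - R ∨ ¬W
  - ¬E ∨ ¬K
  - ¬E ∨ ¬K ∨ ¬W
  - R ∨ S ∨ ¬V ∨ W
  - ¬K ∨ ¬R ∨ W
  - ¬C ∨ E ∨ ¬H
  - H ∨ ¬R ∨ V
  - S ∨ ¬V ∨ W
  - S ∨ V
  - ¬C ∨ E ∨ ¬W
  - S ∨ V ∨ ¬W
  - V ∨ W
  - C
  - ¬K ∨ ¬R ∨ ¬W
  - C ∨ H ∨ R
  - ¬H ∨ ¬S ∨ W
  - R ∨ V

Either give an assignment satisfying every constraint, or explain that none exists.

Unit clause (C) forces C = True.
Set H = False.
Try V = False:
  (¬K ∨ V) forces K = False.
  (H ∨ ¬R ∨ V) forces R = False.
  clause (R ∨ V) is falsified — backtrack.
So V = True.
  then (¬V ∨ W) forces W = True.
  then (R ∨ ¬W) forces R = True.
  then (¬C ∨ E ∨ ¬W) forces E = True.
  then (¬K ∨ ¬R ∨ ¬W) forces K = False.
Set S = True.
All clauses satisfied.

H = False, C = True, V = True, R = True, K = False, W = True, S = True, E = True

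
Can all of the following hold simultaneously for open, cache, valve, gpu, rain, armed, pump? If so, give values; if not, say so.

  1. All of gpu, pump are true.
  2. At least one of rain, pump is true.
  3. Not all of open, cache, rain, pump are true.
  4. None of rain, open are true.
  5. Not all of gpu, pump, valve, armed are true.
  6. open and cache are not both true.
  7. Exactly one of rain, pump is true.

open = False, cache = True, valve = True, gpu = True, rain = False, armed = False, pump = True

  (1) {gpu, pump}: all 2 true ✓
  (2) {rain, pump}: 1 true — at least one ✓
  (3) {open, cache, rain, pump}: 2/4 true — not all ✓
  (4) {rain, open}: 0 true — none ✓
  (5) {gpu, pump, valve, armed}: 3/4 true — not all ✓
  (6) open=F, cache=T — not both ✓
  (7) {rain, pump}: 1 true — exactly one ✓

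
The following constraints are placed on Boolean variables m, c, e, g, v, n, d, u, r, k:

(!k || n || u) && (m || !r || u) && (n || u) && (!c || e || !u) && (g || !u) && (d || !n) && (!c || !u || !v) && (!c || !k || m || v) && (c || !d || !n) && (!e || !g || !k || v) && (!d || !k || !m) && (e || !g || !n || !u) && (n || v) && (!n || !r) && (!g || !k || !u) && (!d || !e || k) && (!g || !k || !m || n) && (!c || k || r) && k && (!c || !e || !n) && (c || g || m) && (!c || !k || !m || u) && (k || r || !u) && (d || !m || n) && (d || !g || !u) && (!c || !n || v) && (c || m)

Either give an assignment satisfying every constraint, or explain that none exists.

Unit clause (k) forces k = True.
Try m = True:
  (!d || !k || !m) forces d = False.
  (d || !n) forces n = False.
  clause (d || !m || n) is falsified — backtrack.
So m = False.
  then (c || m) forces c = True.
  then (!c || !k || m || v) forces v = True.
  then (!c || !u || !v) forces u = False.
  then (!k || n || u) forces n = True.
  then (m || !r || u) forces r = False.
  then (d || !n) forces d = True.
  then (!c || !e || !n) forces e = False.
Set g = False.
All clauses satisfied.

m: False, c: True, e: False, g: False, v: True, n: True, d: True, u: False, r: False, k: True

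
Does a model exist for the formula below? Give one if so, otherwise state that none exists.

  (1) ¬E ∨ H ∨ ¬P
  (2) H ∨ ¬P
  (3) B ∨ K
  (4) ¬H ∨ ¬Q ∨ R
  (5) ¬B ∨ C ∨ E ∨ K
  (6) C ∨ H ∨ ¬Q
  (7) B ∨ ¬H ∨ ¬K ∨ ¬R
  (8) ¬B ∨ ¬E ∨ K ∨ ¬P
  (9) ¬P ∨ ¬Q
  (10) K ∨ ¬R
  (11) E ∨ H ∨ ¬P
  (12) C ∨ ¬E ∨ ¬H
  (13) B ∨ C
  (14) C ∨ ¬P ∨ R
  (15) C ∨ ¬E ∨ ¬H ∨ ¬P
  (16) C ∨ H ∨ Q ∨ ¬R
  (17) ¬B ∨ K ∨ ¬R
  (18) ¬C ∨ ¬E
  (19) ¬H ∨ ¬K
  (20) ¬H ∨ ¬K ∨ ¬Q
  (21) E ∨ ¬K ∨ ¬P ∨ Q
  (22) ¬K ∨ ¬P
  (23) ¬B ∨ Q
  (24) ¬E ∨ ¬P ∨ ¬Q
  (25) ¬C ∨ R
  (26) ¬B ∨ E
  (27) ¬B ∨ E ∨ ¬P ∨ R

Q = False, E = False, B = False, C = True, H = False, K = True, R = True, P = False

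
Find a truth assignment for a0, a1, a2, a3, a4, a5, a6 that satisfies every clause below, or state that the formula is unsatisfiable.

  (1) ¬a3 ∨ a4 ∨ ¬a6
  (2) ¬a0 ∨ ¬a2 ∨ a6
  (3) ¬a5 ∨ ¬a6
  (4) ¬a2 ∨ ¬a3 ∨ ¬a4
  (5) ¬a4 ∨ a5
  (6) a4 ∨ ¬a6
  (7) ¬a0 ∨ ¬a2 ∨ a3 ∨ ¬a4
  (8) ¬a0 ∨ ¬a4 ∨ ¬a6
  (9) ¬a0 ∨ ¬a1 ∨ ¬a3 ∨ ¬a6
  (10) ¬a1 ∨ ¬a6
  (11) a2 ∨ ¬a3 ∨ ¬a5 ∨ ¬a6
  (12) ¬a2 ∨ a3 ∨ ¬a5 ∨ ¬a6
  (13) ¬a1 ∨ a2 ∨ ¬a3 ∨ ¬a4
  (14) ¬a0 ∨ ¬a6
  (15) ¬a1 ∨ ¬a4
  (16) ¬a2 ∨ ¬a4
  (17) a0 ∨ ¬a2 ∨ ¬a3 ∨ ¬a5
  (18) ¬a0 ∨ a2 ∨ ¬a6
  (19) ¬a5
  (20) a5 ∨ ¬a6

Unit clause (¬a5) forces a5 = False.
In (a5 ∨ ¬a6) only ¬a6 is left, so a6 = False.
In (¬a4 ∨ a5) only ¬a4 is left, so a4 = False.
Set a0 = False.
Set a1 = True.
Set a2 = False.
Set a3 = True.
All clauses satisfied.

a0 = False, a1 = True, a2 = False, a3 = True, a4 = False, a5 = False, a6 = False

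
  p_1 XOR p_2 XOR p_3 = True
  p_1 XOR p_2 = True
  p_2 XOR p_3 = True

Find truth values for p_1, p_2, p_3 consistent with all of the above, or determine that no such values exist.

p_1=F; p_2=T; p_3=F

p_1 XOR p_2 XOR p_3 = F XOR T XOR F = True ✓
p_1 XOR p_2 = F XOR T = True ✓
p_2 XOR p_3 = T XOR F = True ✓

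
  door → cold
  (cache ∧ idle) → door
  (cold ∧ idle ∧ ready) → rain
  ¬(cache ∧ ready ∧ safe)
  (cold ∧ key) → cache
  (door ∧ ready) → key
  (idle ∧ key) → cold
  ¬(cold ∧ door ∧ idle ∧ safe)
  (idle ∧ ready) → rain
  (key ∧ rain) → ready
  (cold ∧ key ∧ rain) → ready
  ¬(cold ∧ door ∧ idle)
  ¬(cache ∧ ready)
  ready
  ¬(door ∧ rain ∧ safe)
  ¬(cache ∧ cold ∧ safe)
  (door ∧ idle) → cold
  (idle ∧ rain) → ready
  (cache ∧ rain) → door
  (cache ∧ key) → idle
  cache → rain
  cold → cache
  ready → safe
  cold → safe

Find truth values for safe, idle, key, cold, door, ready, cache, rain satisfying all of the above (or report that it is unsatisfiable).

safe = True; idle = False; key = True; cold = False; door = False; ready = True; cache = False; rain = False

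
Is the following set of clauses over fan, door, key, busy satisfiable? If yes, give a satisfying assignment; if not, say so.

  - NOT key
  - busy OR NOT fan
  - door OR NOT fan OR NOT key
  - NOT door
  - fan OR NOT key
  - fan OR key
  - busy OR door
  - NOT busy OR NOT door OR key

Unit clause (NOT key) forces key = False.
Unit clause (NOT door) forces door = False.
In (fan OR key) only fan is left, so fan = True.
In (busy OR door) only busy is left, so busy = True.
Check each clause:
  (NOT key): NOT key holds.
  (busy OR NOT fan): busy holds.
  (door OR NOT fan OR NOT key): NOT key holds.
  (NOT door): NOT door holds.
  (fan OR NOT key): fan holds.
  (fan OR key): fan holds.
  (busy OR door): busy holds.
  (NOT busy OR NOT door OR key): NOT door holds.
All clauses satisfied.

fan = True; door = False; key = False; busy = True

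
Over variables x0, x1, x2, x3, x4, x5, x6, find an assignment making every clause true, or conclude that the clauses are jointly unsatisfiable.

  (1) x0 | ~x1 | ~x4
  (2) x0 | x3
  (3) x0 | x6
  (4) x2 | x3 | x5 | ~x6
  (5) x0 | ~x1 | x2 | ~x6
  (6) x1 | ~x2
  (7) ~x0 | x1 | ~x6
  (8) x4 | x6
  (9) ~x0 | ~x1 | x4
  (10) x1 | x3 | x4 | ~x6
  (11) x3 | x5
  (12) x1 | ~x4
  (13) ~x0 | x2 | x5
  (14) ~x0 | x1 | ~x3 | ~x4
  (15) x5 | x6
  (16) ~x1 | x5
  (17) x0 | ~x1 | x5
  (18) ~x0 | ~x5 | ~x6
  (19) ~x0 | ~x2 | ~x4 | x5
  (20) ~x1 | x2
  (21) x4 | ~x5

Set x0 = True.
Try x1 = False:
  (x1 | ~x2) forces x2 = False.
  (~x0 | x1 | ~x6) forces x6 = False.
  (x4 | x6) forces x4 = True.
  clause (x1 | ~x4) is falsified — backtrack.
So x1 = True.
  then (~x0 | ~x1 | x4) forces x4 = True.
  then (~x1 | x5) forces x5 = True.
  then (~x0 | ~x5 | ~x6) forces x6 = False.
  then (~x1 | x2) forces x2 = True.
Set x3 = False.
All clauses satisfied.

x0 = True, x1 = True, x2 = True, x3 = False, x4 = True, x5 = True, x6 = False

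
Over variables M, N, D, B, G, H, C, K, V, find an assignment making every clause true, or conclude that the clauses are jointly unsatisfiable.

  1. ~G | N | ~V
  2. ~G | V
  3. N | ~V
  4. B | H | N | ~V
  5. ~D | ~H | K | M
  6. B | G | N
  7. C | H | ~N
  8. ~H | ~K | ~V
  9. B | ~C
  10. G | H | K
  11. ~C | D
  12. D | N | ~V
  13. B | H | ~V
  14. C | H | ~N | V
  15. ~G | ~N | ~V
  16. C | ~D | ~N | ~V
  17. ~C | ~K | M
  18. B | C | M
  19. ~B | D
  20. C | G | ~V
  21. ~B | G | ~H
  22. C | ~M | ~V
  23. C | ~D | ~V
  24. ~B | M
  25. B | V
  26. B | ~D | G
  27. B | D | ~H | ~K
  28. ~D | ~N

M = True, N = False, D = True, B = True, G = False, H = False, C = True, K = True, V = False

Try M = False:
  (~B | M) forces B = False.
  (B | ~C) forces C = False.
  clause (B | C | M) is falsified — backtrack.
So M = True.
Set N = False.
  then (N | ~V) forces V = False.
  then (B | V) forces B = True.
  then (~G | V) forces G = False.
  then (~B | D) forces D = True.
  then (~B | G | ~H) forces H = False.
  then (G | H | K) forces K = True.
Set C = True.
All clauses satisfied.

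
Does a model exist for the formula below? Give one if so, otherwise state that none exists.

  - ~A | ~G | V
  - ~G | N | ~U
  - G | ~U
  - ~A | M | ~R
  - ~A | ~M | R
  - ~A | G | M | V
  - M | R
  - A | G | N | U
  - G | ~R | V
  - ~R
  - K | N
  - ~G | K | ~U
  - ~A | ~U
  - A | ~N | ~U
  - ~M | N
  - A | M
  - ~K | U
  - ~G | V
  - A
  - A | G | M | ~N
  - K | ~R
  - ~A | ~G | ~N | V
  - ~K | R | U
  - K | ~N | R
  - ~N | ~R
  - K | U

Unsatisfiable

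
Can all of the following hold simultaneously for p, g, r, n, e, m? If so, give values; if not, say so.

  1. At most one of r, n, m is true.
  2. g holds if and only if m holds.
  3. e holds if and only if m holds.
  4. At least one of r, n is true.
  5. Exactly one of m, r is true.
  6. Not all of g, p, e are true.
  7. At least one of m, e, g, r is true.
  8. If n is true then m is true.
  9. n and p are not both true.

p = True, g = False, r = True, n = False, e = False, m = False

  (1) {r, n, m}: 1 true — at most one ✓
  (2) g=F, m=F — same ✓
  (3) e=F, m=F — same ✓
  (4) {r, n}: 1 true — at least one ✓
  (5) {m, r}: 1 true — exactly one ✓
  (6) {g, p, e}: 1/3 true — not all ✓
  (7) {m, e, g, r}: 1 true — at least one ✓
  (8) n=F ⇒ m: vacuous ✓
  (9) n=F, p=T — not both ✓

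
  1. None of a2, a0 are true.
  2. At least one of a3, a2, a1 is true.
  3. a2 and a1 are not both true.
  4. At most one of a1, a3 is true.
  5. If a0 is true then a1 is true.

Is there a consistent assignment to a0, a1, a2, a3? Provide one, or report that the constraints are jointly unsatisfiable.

a0=F, a1=T, a2=F, a3=F

  (1) {a2, a0}: 0 true — none ✓
  (2) {a3, a2, a1}: 1 true — at least one ✓
  (3) a2=F, a1=T — not both ✓
  (4) {a1, a3}: 1 true — at most one ✓
  (5) a0=F ⇒ a1: vacuous ✓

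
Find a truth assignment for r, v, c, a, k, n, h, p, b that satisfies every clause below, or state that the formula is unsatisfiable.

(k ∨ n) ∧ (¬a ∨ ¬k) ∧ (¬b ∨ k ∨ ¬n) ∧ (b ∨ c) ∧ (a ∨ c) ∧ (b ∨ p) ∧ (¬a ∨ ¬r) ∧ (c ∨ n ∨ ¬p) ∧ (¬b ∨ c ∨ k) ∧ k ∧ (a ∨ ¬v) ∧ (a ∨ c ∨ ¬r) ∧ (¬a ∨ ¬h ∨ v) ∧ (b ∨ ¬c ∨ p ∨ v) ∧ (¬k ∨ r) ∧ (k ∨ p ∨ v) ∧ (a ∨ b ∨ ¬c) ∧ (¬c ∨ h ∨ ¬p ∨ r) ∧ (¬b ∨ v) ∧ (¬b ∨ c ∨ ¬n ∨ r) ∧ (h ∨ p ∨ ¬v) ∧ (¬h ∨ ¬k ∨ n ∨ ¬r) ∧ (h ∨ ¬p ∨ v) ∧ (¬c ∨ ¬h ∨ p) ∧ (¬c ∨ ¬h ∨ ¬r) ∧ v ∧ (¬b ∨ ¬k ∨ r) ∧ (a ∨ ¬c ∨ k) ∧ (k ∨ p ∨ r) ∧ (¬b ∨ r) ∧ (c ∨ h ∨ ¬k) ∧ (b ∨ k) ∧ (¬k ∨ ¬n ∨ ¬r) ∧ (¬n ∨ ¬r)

Unsatisfiable — no assignment works.

Case v = True:
  (k) forces k = True.
  (¬a ∨ ¬k) forces a = False.
  Clause (a ∨ ¬v) is falsified — contradiction.
Case v = False:
  Clause (v) is falsified — contradiction.
Both cases fail, so the formula is unsatisfiable.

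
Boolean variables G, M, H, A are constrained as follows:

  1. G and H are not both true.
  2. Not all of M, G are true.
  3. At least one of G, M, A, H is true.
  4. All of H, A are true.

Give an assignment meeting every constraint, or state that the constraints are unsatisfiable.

G: False, M: True, H: True, A: True

  (1) G=F, H=T — not both ✓
  (2) {M, G}: 1/2 true — not all ✓
  (3) {G, M, A, H}: 3 true — at least one ✓
  (4) {H, A}: all 2 true ✓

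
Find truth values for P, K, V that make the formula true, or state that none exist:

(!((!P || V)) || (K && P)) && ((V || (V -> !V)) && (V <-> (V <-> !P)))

No satisfying assignment exists.

Case P = True: the formula simplifies to (!V || K) && ((V || (V -> !V)) && (V <-> !V)).
  V = True: the conjunct V <-> !V becomes True <-> !True = False.
  V = False: the conjunct V <-> !V becomes False <-> !False = False.
Case P = False: the conjunct !((!P || V)) || (K && P) becomes !True || (K && False) = False.
Both cases fail — unsatisfiable.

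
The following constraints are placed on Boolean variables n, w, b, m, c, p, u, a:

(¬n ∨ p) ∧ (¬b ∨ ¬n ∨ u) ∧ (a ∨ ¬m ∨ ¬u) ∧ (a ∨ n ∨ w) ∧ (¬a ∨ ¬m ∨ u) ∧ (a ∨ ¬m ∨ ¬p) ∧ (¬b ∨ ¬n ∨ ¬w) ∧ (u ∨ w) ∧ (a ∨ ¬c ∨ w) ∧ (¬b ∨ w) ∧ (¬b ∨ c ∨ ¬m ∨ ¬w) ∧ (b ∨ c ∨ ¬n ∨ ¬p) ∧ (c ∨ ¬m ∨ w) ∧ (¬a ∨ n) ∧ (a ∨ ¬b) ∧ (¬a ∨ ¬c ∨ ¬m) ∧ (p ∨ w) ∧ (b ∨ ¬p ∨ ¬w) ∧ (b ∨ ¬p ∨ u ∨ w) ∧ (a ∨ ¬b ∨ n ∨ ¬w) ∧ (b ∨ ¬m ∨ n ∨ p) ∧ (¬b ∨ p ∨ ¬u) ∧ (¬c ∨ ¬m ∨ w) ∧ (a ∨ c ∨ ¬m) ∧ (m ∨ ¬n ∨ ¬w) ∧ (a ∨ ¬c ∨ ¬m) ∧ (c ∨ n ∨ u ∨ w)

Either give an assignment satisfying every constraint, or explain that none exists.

Set n = False.
  then (¬a ∨ n) forces a = False.
  then (a ∨ ¬b) forces b = False.
  then (a ∨ n ∨ w) forces w = True.
  then (b ∨ ¬p ∨ ¬w) forces p = False.
  then (b ∨ ¬m ∨ n ∨ p) forces m = False.
Set c = True.
Set u = True.
All clauses satisfied.

n = False, w = True, b = False, m = False, c = True, p = False, u = True, a = False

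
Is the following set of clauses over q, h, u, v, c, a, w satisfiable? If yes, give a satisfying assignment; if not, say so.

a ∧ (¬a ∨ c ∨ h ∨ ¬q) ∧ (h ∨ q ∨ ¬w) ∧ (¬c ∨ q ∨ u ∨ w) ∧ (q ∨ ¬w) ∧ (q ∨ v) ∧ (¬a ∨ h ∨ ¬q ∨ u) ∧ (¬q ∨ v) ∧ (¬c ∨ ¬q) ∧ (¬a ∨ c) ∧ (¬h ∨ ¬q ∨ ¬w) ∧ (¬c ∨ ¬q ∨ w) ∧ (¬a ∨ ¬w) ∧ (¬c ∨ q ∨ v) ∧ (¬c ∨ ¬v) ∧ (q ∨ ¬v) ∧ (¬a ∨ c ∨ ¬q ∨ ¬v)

Unsatisfiable

Case v = True:
  (a) forces a = True.
  (¬a ∨ c) forces c = True.
  Clause (¬c ∨ ¬v) is falsified — contradiction.
Case v = False:
  (a) forces a = True.
  (q ∨ v) forces q = True.
  Clause (¬q ∨ v) is falsified — contradiction.
Both cases fail, so the formula is unsatisfiable.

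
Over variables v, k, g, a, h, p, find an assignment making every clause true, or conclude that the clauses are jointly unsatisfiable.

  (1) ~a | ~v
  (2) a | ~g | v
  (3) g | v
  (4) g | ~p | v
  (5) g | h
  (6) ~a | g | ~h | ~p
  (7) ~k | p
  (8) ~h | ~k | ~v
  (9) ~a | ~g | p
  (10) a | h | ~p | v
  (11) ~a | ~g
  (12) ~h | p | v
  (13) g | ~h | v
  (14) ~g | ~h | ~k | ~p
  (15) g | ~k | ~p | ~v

Try v = False:
  (g | v) forces g = True.
  (a | ~g | v) forces a = True.
  clause (~a | ~g) is falsified — backtrack.
So v = True.
  then (~a | ~v) forces a = False.
Set k = False.
Set g = True.
Set h = False.
Set p = True.
All clauses satisfied.

v = True, k = False, g = True, a = False, h = False, p = True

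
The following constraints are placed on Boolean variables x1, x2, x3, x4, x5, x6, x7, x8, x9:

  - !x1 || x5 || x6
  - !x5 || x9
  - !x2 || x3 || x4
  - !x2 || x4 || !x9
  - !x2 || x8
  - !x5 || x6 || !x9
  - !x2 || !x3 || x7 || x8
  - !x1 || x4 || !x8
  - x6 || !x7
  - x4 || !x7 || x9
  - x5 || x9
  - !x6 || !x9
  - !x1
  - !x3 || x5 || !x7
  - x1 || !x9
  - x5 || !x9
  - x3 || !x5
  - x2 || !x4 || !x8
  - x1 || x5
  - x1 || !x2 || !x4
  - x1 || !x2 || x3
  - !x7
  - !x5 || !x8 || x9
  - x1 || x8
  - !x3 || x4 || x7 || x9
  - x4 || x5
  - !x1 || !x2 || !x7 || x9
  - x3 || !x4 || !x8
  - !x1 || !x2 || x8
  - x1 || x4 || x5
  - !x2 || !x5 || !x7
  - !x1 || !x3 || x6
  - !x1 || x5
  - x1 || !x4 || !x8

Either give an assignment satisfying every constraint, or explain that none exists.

Case x1 = True:
  Clause (!x1) is falsified — contradiction.
Case x1 = False:
  (x1 || !x9) forces x9 = False.
  (!x5 || x9) forces x5 = False.
  Clause (x5 || x9) is falsified — contradiction.
Both cases fail, so the formula is unsatisfiable.

No satisfying assignment exists.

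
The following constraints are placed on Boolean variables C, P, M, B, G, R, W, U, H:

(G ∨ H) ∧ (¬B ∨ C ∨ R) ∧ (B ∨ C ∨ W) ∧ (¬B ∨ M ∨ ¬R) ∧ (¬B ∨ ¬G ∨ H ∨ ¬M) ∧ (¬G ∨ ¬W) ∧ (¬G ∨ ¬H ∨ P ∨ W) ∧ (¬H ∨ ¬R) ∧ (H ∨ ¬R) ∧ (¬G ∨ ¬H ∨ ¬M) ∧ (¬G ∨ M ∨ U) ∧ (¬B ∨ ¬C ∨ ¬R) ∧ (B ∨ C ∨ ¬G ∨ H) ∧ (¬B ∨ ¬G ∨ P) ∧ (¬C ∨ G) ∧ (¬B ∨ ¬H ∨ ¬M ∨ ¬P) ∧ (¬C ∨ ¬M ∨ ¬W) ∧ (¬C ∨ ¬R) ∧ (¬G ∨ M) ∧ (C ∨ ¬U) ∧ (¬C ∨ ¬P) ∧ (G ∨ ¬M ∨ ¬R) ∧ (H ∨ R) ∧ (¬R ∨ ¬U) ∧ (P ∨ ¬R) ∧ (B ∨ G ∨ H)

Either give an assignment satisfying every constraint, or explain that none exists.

C = False, P = False, M = True, B = False, G = False, R = False, W = True, U = False, H = True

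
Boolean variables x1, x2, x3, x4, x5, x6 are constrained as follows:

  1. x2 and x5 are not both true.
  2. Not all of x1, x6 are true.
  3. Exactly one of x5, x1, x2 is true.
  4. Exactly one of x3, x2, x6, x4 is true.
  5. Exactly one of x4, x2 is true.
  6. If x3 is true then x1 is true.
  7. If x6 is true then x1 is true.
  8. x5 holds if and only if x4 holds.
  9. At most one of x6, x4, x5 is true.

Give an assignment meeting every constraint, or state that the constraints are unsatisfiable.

x1=F, x2=T, x3=F, x4=F, x5=F, x6=F

  (1) x2=T, x5=F — not both ✓
  (2) {x1, x6}: 0/2 true — not all ✓
  (3) {x5, x1, x2}: 1 true — exactly one ✓
  (4) {x3, x2, x6, x4}: 1 true — exactly one ✓
  (5) {x4, x2}: 1 true — exactly one ✓
  (6) x3=F ⇒ x1: vacuous ✓
  (7) x6=F ⇒ x1: vacuous ✓
  (8) x5=F, x4=F — same ✓
  (9) {x6, x4, x5}: 0 true — at most one ✓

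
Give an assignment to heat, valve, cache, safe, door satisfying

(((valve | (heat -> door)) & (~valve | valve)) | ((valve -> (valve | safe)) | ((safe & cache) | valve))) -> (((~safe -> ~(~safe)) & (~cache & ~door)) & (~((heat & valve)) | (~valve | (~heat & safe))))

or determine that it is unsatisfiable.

heat=F, valve=F, cache=F, safe=T, door=F

  (((valve | (heat -> door)) & (~valve | valve)) | ((valve -> (valve | safe)) | ((safe & cache) | valve))) -> (((~safe -> ~(~safe)) & (~cache & ~door)) & (~((heat & valve)) | (~valve | (~heat & safe)))) = True
    ((valve | (heat -> door)) & (~valve | valve)) | ((valve -> (valve | safe)) | ((safe & cache) | valve)) = True
      (valve | (heat -> door)) & (~valve | valve) = True
        valve | (heat -> door) = True
          heat -> door = True
        ~valve | valve = True
          ~valve = True
      (valve -> (valve | safe)) | ((safe & cache) | valve) = True
        valve -> (valve | safe) = True
          valve | safe = True
        (safe & cache) | valve = False
          safe & cache = False
    ((~safe -> ~(~safe)) & (~cache & ~door)) & (~((heat & valve)) | (~valve | (~heat & safe))) = True
      (~safe -> ~(~safe)) & (~cache & ~door) = True
        ~safe -> ~(~safe) = True
          ~safe = False
          ~(~safe) = True
            ~safe = False
        ~cache & ~door = True
          ~cache = True
          ~door = True
      ~((heat & valve)) | (~valve | (~heat & safe)) = True
        ~((heat & valve)) = True
          heat & valve = False
        ~valve | (~heat & safe) = True
          ~valve = True
          ~heat & safe = True
            ~heat = True
The formula evaluates to True.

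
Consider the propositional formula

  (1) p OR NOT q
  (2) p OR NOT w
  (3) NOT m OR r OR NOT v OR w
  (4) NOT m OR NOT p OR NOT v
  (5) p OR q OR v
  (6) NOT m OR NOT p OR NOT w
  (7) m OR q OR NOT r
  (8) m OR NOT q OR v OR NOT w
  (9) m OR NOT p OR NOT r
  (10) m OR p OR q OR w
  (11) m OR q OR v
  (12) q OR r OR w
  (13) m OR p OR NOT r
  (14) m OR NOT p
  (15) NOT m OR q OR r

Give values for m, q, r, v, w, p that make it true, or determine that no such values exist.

Try m = False:
  (m OR NOT p) forces p = False.
  (p OR NOT q) forces q = False.
  (p OR NOT w) forces w = False.
  clause (m OR p OR q OR w) is falsified — backtrack.
So m = True.
Set q = False.
  then (NOT m OR q OR r) forces r = True.
Set v = True.
  then (NOT m OR NOT p OR NOT v) forces p = False.
  then (p OR NOT w) forces w = False.
All clauses satisfied.

m = True, q = False, r = True, v = True, w = False, p = False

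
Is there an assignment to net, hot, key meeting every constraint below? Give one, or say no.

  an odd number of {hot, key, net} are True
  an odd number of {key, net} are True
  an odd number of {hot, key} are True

net = False, hot = False, key = True

{hot, key, net}: 1 true → odd ✓
{key, net}: 1 true → odd ✓
{hot, key}: 1 true → odd ✓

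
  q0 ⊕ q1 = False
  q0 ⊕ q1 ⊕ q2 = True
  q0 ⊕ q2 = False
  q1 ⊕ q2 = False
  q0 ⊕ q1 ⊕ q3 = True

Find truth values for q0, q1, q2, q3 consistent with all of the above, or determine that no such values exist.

q0=T, q1=T, q2=T, q3=T

q0 ⊕ q1 = T ⊕ T = False ✓
q0 ⊕ q1 ⊕ q2 = T ⊕ T ⊕ T = True ✓
q0 ⊕ q2 = T ⊕ T = False ✓
q1 ⊕ q2 = T ⊕ T = False ✓
q0 ⊕ q1 ⊕ q3 = T ⊕ T ⊕ T = True ✓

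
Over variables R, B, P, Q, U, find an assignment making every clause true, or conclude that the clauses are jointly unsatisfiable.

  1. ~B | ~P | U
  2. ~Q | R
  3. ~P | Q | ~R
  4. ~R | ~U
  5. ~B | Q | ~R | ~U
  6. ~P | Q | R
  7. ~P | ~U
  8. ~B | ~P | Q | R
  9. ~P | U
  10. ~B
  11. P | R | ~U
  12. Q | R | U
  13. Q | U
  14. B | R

R = True, B = False, P = False, Q = True, U = False

Unit clause (~B) forces B = False.
In (B | R) only R is left, so R = True.
In (~R | ~U) only ~U is left, so U = False.
In (~P | U) only ~P is left, so P = False.
In (Q | U) only Q is left, so Q = True.
All clauses satisfied.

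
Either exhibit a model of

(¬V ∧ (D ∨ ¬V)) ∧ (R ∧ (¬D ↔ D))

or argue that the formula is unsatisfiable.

The formula is unsatisfiable.

The conjunct ¬D ↔ D is unsatisfiable on its own:
  D=F: evaluates to False.
  D=T: evaluates to False.
So the whole conjunction is unsatisfiable.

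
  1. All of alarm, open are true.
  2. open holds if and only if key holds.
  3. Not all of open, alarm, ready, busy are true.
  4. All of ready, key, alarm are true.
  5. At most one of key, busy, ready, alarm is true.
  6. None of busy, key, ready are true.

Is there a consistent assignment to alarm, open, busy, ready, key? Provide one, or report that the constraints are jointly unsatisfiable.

Case ready = True:
  Constraint (6) is violated (ready=T) — contradiction.
Case ready = False:
  Constraint (4) is violated (ready=F) — contradiction.
Both cases fail — unsatisfiable.

Unsatisfiable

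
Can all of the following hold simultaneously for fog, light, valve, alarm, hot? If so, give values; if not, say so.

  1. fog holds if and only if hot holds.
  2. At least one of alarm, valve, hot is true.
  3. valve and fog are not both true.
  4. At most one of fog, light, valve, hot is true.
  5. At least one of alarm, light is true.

fog=F; light=F; valve=T; alarm=T; hot=F

  (1) fog=F, hot=F — same ✓
  (2) {alarm, valve, hot}: 2 true — at least one ✓
  (3) valve=T, fog=F — not both ✓
  (4) {fog, light, valve, hot}: 1 true — at most one ✓
  (5) {alarm, light}: 1 true — at least one ✓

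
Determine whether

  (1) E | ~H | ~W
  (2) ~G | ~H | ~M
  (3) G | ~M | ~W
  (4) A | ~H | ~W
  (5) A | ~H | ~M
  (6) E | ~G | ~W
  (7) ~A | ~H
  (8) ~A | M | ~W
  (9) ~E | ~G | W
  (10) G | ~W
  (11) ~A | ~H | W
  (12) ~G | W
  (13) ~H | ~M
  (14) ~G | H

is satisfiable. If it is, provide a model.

H = False, E = True, W = False, G = False, A = False, M = True

Set H = False.
  then (~G | H) forces G = False.
  then (G | ~W) forces W = False.
Set E = True.
Set A = False.
Set M = True.
All clauses satisfied.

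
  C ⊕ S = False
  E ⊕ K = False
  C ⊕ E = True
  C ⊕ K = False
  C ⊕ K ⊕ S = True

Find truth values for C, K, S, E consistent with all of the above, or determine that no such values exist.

The formula is unsatisfiable.

Adding constraints 2, 3, 4 mod 2: every variable appears an even number of times on the left, so the left side is 0.
But the right sides sum to 1 (mod 2). 0 ≠ 1 — the system is inconsistent.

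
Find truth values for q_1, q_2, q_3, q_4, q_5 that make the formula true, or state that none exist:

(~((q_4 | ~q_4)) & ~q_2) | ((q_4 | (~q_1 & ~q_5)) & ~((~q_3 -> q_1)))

q_1 = False, q_2 = True, q_3 = False, q_4 = False, q_5 = False

  (~((q_4 | ~q_4)) & ~q_2) | ((q_4 | (~q_1 & ~q_5)) & ~((~q_3 -> q_1))) = True
    ~((q_4 | ~q_4)) & ~q_2 = False
      ~((q_4 | ~q_4)) = False
        q_4 | ~q_4 = True
          ~q_4 = True
      ~q_2 = False
    (q_4 | (~q_1 & ~q_5)) & ~((~q_3 -> q_1)) = True
      q_4 | (~q_1 & ~q_5) = True
        ~q_1 & ~q_5 = True
          ~q_1 = True
          ~q_5 = True
      ~((~q_3 -> q_1)) = True
        ~q_3 -> q_1 = False
          ~q_3 = True
The formula evaluates to True.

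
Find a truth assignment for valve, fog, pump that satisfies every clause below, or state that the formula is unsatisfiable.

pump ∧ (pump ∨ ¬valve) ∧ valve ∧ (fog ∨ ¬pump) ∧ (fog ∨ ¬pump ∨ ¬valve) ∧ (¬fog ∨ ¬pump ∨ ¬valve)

UNSATISFIABLE

Case valve = True:
  (pump) forces pump = True.
  (fog ∨ ¬pump) forces fog = True.
  Clause (¬fog ∨ ¬pump ∨ ¬valve) is falsified — contradiction.
Case valve = False:
  Clause (valve) is falsified — contradiction.
Both cases fail, so the formula is unsatisfiable.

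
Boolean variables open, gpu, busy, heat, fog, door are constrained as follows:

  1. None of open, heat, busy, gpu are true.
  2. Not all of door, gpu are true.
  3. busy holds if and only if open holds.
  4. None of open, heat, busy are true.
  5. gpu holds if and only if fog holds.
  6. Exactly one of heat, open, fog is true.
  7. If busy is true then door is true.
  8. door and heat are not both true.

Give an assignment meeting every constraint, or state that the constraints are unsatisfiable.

UNSATISFIABLE

Case open = True:
  Constraint (1) is violated (open=T) — contradiction.
Case open = False:
  (1) forces heat = False.
  (1) forces busy = False.
  (1) forces gpu = False.
  (5) with gpu=F forces fog = False.
  Constraint (6) is violated (heat=F, open=F, fog=F) — contradiction.
Both cases fail — unsatisfiable.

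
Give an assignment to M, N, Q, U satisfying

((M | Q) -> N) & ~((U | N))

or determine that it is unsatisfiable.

M = False, N = False, Q = False, U = False

  (M | Q) -> N = True
    M | Q = False
  ~((U | N)) = True
    U | N = False
Both conjuncts True, so the formula holds.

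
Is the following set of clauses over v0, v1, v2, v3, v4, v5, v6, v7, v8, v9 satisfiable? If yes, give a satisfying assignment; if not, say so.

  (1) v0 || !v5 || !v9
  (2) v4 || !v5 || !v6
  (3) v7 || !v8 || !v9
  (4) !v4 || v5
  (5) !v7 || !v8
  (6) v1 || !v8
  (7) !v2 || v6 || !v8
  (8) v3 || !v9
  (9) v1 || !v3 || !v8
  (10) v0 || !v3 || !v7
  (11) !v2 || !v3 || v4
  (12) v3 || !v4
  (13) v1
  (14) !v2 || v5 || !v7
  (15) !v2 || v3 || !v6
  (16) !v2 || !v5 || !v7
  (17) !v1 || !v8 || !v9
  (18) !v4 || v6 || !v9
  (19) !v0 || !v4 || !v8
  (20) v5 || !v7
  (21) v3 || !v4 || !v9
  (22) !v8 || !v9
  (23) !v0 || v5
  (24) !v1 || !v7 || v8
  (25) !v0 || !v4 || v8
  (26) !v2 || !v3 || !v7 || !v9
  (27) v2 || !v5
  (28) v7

No satisfying assignment exists.

Case v1 = True:
  (v7) forces v7 = True.
  (!v7 || !v8) forces v8 = False.
  Clause (!v1 || !v7 || v8) is falsified — contradiction.
Case v1 = False:
  Clause (v1) is falsified — contradiction.
Both cases fail, so the formula is unsatisfiable.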